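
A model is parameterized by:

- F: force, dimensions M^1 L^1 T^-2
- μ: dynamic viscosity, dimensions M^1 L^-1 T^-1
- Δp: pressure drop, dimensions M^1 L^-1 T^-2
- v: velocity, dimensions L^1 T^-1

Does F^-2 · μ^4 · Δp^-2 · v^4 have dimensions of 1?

yes

Sum the exponent of each base dimension across the product:
  M: −2·[F]_M + 4·[μ]_M − 2·[Δp]_M + 4·[v]_M = −2·(1) + 4·(1) − 2·(1) + 4·(0) = 0
  L: −2·[F]_L + 4·[μ]_L − 2·[Δp]_L + 4·[v]_L = −2·(1) + 4·(-1) − 2·(-1) + 4·(1) = 0
  T: −2·[F]_T + 4·[μ]_T − 2·[Δp]_T + 4·[v]_T = −2·(-2) + 4·(-1) − 2·(-2) + 4·(-1) = 0
All base exponents vanish — dimensionless.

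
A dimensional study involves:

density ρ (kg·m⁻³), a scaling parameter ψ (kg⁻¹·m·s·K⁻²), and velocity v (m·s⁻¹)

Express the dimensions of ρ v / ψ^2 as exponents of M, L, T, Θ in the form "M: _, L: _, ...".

Collect each base-dimension exponent across the product:
  M: (1) − 2·(-1) + (0) = 3
  L: (-3) − 2·(1) + (1) = -4
  T: (0) − 2·(1) + (-1) = -3
  Θ: (0) − 2·(-2) + (0) = 4
So the dimensions are [M³ L⁻⁴ T⁻³ Θ⁴].

M: 3, L: -4, T: -3, Θ: 4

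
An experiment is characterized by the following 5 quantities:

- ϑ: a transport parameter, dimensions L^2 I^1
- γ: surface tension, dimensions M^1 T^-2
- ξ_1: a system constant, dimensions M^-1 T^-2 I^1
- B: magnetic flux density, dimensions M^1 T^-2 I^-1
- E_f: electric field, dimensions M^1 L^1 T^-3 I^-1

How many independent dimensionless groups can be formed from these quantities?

1

There are 5 variables and 4 base dimensions (M, L, T, I).
The dimension matrix has rank 4.
Independent dimensionless groups: 5 − 4 = 1.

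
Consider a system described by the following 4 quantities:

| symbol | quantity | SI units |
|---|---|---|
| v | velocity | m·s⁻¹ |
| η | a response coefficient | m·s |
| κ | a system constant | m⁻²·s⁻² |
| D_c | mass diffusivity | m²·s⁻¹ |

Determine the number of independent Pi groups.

There are 4 variables and 2 base dimensions (L, T).
The dimension matrix has rank 2.
Independent dimensionless groups: 4 − 2 = 2.

2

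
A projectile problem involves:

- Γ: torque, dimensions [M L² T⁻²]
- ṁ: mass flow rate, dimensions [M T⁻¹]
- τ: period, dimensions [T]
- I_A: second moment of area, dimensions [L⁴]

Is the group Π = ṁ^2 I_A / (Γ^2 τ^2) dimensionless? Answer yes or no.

Sum the exponent of each base dimension across the product:
  M: −2·[Γ]_M + 2·[ṁ]_M − 2·[τ]_M + [I_A]_M = −2·(1) + 2·(1) − 2·(0) + (0) = 0
  L: −2·[Γ]_L + 2·[ṁ]_L − 2·[τ]_L + [I_A]_L = −2·(2) + 2·(0) − 2·(0) + (4) = 0
  T: −2·[Γ]_T + 2·[ṁ]_T − 2·[τ]_T + [I_A]_T = −2·(-2) + 2·(-1) − 2·(1) + (0) = 0
All base exponents vanish — dimensionless.

yes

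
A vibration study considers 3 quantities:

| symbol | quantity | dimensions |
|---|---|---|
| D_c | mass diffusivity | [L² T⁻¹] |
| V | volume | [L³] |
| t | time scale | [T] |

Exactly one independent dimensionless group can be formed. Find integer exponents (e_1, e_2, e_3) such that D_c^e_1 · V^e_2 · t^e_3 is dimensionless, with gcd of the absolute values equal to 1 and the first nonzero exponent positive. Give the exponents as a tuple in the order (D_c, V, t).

(3, -2, 3)

L: e_1·(2) + e_2·(3) + e_3·(0) = 0
T: e_1·(-1) + e_2·(0) + e_3·(1) = 0
Solving this homogeneous linear system for the smallest-integer solution (first nonzero entry positive) gives (3, -2, 3).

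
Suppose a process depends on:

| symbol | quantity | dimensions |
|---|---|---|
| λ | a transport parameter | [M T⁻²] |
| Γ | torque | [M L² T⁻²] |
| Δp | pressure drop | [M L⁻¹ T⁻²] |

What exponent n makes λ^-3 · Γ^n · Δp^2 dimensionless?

1

Balance the M exponent: (1)·n from Γ, plus −3·(1) + 2·(1) = -1 from the rest, must sum to zero.
n − 1 = 0, so n = 1.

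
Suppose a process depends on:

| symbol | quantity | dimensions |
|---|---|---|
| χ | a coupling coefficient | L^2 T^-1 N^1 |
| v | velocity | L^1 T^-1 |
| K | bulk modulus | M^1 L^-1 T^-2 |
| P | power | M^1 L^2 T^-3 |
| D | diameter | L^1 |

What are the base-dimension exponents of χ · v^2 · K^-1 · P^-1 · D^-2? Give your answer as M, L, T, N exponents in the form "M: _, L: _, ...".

Collect each base-dimension exponent across the product:
  M: (0) + 2·(0) − (1) − (1) − 2·(0) = -2
  L: (2) + 2·(1) − (-1) − (2) − 2·(1) = 1
  T: (-1) + 2·(-1) − (-2) − (-3) − 2·(0) = 2
  N: (1) + 2·(0) − (0) − (0) − 2·(0) = 1
So the dimensions are [M⁻² L T² N].

M: -2, L: 1, T: 2, N: 1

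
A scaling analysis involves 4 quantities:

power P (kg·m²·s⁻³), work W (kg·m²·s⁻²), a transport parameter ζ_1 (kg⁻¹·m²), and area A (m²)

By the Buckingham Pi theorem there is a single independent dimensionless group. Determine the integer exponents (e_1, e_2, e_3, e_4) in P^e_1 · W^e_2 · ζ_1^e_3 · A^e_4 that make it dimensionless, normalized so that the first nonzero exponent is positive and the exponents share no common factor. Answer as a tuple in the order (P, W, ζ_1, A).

M: e_1·(1) + e_2·(1) + e_3·(-1) + e_4·(0) = 0
L: e_1·(2) + e_2·(2) + e_3·(2) + e_4·(2) = 0
T: e_1·(-3) + e_2·(-2) + e_3·(0) + e_4·(0) = 0
Solving this homogeneous linear system for the smallest-integer solution (first nonzero entry positive) gives (2, -3, -1, 2).

(2, -3, -1, 2)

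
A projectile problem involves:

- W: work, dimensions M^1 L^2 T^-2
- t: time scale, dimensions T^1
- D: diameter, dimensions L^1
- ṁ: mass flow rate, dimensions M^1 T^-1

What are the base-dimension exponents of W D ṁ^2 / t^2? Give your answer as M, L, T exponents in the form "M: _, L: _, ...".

Collect each base-dimension exponent across the product:
  M: (1) − 2·(0) + (0) + 2·(1) = 3
  L: (2) − 2·(0) + (1) + 2·(0) = 3
  T: (-2) − 2·(1) + (0) + 2·(-1) = -6
So the dimensions are [M³ L³ T⁻⁶].

M: 3, L: 3, T: -6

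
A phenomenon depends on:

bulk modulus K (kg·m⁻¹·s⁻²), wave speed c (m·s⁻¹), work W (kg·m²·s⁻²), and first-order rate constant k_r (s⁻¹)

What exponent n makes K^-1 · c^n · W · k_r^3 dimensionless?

Balance the L exponent: (1)·n from c, plus −(-1) + (2) + 3·(0) = 3 from the rest, must sum to zero.
n + 3 = 0, so n = -3.

-3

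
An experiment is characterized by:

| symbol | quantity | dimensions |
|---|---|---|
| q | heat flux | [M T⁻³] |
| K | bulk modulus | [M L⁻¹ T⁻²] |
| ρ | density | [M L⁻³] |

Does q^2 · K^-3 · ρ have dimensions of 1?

yes

Sum the exponent of each base dimension across the product:
  M: 2·[q]_M − 3·[K]_M + [ρ]_M = 2·(1) − 3·(1) + (1) = 0
  L: 2·[q]_L − 3·[K]_L + [ρ]_L = 2·(0) − 3·(-1) + (-3) = 0
  T: 2·[q]_T − 3·[K]_T + [ρ]_T = 2·(-3) − 3·(-2) + (0) = 0
All base exponents vanish — dimensionless.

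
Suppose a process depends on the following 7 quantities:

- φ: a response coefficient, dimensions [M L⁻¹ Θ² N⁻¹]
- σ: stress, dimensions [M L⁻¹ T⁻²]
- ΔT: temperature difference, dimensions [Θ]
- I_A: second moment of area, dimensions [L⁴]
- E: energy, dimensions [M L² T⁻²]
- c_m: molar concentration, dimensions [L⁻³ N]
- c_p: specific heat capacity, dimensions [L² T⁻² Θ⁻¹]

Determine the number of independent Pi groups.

2

There are 7 variables and 5 base dimensions (M, L, T, Θ, N).
The dimension matrix has rank 5.
Independent dimensionless groups: 7 − 5 = 2.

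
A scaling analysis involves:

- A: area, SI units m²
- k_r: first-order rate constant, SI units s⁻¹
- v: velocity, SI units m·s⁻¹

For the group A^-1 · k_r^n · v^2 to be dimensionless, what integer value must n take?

-2

Balance the T exponent: (-1)·n from k_r, plus −(0) + 2·(-1) = -2 from the rest, must sum to zero.
−n − 2 = 0, so n = -2.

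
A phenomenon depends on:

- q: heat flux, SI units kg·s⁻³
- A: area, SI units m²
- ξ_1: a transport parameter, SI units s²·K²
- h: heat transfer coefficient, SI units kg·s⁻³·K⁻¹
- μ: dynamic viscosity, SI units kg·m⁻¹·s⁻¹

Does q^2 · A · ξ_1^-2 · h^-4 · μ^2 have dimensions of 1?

Sum the exponent of each base dimension across the product:
  M: 2·[q]_M + [A]_M − 2·[ξ_1]_M − 4·[h]_M + 2·[μ]_M = 2·(1) + (0) − 2·(0) − 4·(1) + 2·(1) = 0
  L: 2·[q]_L + [A]_L − 2·[ξ_1]_L − 4·[h]_L + 2·[μ]_L = 2·(0) + (2) − 2·(0) − 4·(0) + 2·(-1) = 0
  T: 2·[q]_T + [A]_T − 2·[ξ_1]_T − 4·[h]_T + 2·[μ]_T = 2·(-3) + (0) − 2·(2) − 4·(-3) + 2·(-1) = 0
  Θ: 2·[q]_Θ + [A]_Θ − 2·[ξ_1]_Θ − 4·[h]_Θ + 2·[μ]_Θ = 2·(0) + (0) − 2·(2) − 4·(-1) + 2·(0) = 0
All base exponents vanish — dimensionless.

yes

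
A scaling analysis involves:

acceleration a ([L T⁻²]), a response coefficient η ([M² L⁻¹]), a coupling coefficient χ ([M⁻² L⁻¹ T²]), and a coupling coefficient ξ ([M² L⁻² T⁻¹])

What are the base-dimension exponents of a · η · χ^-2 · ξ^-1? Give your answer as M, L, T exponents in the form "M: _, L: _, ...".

M: 4, L: 4, T: -5

Collect each base-dimension exponent across the product:
  M: (0) + (2) − 2·(-2) − (2) = 4
  L: (1) + (-1) − 2·(-1) − (-2) = 4
  T: (-2) + (0) − 2·(2) − (-1) = -5
So the dimensions are [M⁴ L⁴ T⁻⁵].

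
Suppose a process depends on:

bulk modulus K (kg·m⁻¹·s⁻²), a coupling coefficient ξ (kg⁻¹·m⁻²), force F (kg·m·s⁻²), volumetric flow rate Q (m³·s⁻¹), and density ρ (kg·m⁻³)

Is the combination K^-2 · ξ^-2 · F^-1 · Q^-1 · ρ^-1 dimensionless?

no

Sum the exponent of each base dimension across the product:
  M: −2·[K]_M − 2·[ξ]_M − [F]_M − [Q]_M − [ρ]_M = −2·(1) − 2·(-1) − (1) − (0) − (1) = -2
  L: −2·[K]_L − 2·[ξ]_L − [F]_L − [Q]_L − [ρ]_L = −2·(-1) − 2·(-2) − (1) − (3) − (-3) = 5
  T: −2·[K]_T − 2·[ξ]_T − [F]_T − [Q]_T − [ρ]_T = −2·(-2) − 2·(0) − (-2) − (-1) − (0) = 7
Net dimensions [M⁻² L⁵ T⁷] ≠ [1] — not dimensionless.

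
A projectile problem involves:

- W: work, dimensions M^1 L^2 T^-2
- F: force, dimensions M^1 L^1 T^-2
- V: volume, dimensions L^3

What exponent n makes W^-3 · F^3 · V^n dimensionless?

1

Balance the L exponent: (3)·n from V, plus −3·(2) + 3·(1) = -3 from the rest, must sum to zero.
3n − 3 = 0, so n = 1.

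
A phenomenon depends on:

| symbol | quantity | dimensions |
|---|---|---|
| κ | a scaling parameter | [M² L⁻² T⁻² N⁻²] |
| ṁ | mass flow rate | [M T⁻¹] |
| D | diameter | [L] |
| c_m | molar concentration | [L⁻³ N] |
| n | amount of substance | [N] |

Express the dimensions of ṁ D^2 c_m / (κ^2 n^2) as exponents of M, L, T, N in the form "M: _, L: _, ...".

M: -3, L: 3, T: 3, N: 3

Collect each base-dimension exponent across the product:
  M: −2·(2) + (1) + 2·(0) + (0) − 2·(0) = -3
  L: −2·(-2) + (0) + 2·(1) + (-3) − 2·(0) = 3
  T: −2·(-2) + (-1) + 2·(0) + (0) − 2·(0) = 3
  N: −2·(-2) + (0) + 2·(0) + (1) − 2·(1) = 3
So the dimensions are [M⁻³ L³ T³ N³].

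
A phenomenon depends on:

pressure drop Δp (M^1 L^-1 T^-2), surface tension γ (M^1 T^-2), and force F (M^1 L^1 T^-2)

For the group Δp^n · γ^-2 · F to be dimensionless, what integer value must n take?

1

Balance the M exponent: (1)·n from Δp, plus −2·(1) + (1) = -1 from the rest, must sum to zero.
n − 1 = 0, so n = 1.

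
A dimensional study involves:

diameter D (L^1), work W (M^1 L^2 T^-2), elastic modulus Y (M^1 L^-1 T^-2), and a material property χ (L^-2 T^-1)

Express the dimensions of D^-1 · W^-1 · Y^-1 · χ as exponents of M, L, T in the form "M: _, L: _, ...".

M: -2, L: -4, T: 3

Collect each base-dimension exponent across the product:
  M: −(0) − (1) − (1) + (0) = -2
  L: −(1) − (2) − (-1) + (-2) = -4
  T: −(0) − (-2) − (-2) + (-1) = 3
So the dimensions are [M⁻² L⁻⁴ T³].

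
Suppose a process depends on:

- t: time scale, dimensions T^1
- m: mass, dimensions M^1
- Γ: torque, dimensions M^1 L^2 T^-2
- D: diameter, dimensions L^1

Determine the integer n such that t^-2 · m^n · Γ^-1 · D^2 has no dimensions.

Balance the M exponent: (1)·n from m, plus −2·(0) − (1) + 2·(0) = -1 from the rest, must sum to zero.
n − 1 = 0, so n = 1.

1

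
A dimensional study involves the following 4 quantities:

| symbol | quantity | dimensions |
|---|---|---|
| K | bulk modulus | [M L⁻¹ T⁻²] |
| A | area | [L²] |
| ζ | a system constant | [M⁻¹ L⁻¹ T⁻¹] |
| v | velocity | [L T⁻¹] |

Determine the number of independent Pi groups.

1

There are 4 variables and 3 base dimensions (M, L, T).
The dimension matrix has rank 3.
Independent dimensionless groups: 4 − 3 = 1.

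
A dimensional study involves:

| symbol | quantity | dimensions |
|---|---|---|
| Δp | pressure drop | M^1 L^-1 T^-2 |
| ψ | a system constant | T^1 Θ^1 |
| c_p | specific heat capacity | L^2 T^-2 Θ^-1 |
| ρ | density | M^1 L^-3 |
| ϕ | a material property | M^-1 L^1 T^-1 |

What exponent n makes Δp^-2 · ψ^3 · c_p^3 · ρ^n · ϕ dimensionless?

3

Balance the M exponent: (1)·n from ρ, plus −2·(1) + 3·(0) + 3·(0) + (-1) = -3 from the rest, must sum to zero.
n − 3 = 0, so n = 3.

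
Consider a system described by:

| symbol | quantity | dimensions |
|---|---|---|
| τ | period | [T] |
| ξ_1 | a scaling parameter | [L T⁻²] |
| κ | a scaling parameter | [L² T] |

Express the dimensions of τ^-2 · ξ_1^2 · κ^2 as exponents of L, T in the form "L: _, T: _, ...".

L: 6, T: -4

Collect each base-dimension exponent across the product:
  L: −2·(0) + 2·(1) + 2·(2) = 6
  T: −2·(1) + 2·(-2) + 2·(1) = -4
So the dimensions are [L⁶ T⁻⁴].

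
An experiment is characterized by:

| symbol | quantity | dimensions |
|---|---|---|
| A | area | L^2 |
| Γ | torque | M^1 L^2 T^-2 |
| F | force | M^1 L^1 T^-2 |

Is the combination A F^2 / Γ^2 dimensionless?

yes

Sum the exponent of each base dimension across the product:
  M: [A]_M − 2·[Γ]_M + 2·[F]_M = (0) − 2·(1) + 2·(1) = 0
  L: [A]_L − 2·[Γ]_L + 2·[F]_L = (2) − 2·(2) + 2·(1) = 0
  T: [A]_T − 2·[Γ]_T + 2·[F]_T = (0) − 2·(-2) + 2·(-2) = 0
All base exponents vanish — dimensionless.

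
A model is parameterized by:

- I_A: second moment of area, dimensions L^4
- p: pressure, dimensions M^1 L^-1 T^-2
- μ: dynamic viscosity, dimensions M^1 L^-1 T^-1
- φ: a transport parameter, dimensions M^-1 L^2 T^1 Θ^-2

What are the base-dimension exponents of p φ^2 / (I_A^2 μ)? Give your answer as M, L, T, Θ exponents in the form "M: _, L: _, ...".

Collect each base-dimension exponent across the product:
  M: −2·(0) + (1) − (1) + 2·(-1) = -2
  L: −2·(4) + (-1) − (-1) + 2·(2) = -4
  T: −2·(0) + (-2) − (-1) + 2·(1) = 1
  Θ: −2·(0) + (0) − (0) + 2·(-2) = -4
So the dimensions are [M⁻² L⁻⁴ T Θ⁻⁴].

M: -2, L: -4, T: 1, Θ: -4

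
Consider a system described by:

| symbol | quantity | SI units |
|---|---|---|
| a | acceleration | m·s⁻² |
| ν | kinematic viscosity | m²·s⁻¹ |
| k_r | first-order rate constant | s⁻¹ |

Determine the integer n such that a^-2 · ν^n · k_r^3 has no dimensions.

Balance the L exponent: (2)·n from ν, plus −2·(1) + 3·(0) = -2 from the rest, must sum to zero.
2n − 2 = 0, so n = 1.

1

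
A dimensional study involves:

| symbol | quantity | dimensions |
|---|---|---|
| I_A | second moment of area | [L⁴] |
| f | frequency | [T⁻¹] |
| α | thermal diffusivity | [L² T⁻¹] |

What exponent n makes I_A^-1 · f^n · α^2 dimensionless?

-2

Balance the T exponent: (-1)·n from f, plus −(0) + 2·(-1) = -2 from the rest, must sum to zero.
−n − 2 = 0, so n = -2.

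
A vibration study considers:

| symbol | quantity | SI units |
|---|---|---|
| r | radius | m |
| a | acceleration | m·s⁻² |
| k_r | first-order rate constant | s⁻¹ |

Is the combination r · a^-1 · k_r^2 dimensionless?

yes

Sum the exponent of each base dimension across the product:
  M: [r]_M − [a]_M + 2·[k_r]_M = (0) − (0) + 2·(0) = 0
  L: [r]_L − [a]_L + 2·[k_r]_L = (1) − (1) + 2·(0) = 0
  T: [r]_T − [a]_T + 2·[k_r]_T = (0) − (-2) + 2·(-1) = 0
All base exponents vanish — dimensionless.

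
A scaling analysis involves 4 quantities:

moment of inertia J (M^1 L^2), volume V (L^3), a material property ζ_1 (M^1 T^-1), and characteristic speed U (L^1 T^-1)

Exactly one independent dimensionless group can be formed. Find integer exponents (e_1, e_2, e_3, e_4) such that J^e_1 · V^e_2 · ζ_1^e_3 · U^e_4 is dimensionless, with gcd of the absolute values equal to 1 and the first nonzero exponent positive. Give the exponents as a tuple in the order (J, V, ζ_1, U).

(1, -1, -1, 1)

M: e_1·(1) + e_2·(0) + e_3·(1) + e_4·(0) = 0
L: e_1·(2) + e_2·(3) + e_3·(0) + e_4·(1) = 0
T: e_1·(0) + e_2·(0) + e_3·(-1) + e_4·(-1) = 0
Solving this homogeneous linear system for the smallest-integer solution (first nonzero entry positive) gives (1, -1, -1, 1).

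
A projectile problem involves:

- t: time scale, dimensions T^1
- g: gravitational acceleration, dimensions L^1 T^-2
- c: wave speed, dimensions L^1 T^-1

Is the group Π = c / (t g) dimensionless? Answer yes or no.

Sum the exponent of each base dimension across the product:
  M: −[t]_M − [g]_M + [c]_M = −(0) − (0) + (0) = 0
  L: −[t]_L − [g]_L + [c]_L = −(0) − (1) + (1) = 0
  T: −[t]_T − [g]_T + [c]_T = −(1) − (-2) + (-1) = 0
All base exponents vanish — dimensionless.

yes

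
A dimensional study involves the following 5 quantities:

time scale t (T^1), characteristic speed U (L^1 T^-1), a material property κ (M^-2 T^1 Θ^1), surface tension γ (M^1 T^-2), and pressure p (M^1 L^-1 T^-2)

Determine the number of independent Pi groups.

1

There are 5 variables and 4 base dimensions (M, L, T, Θ).
The dimension matrix has rank 4.
Independent dimensionless groups: 5 − 4 = 1.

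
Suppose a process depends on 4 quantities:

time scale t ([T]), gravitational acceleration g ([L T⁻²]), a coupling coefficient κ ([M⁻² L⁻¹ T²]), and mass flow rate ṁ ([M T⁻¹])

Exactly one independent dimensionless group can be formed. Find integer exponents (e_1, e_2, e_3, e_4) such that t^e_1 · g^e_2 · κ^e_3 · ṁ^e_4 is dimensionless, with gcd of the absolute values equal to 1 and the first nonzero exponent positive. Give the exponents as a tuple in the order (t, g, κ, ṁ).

(2, 1, 1, 2)

M: e_1·(0) + e_2·(0) + e_3·(-2) + e_4·(1) = 0
L: e_1·(0) + e_2·(1) + e_3·(-1) + e_4·(0) = 0
T: e_1·(1) + e_2·(-2) + e_3·(2) + e_4·(-1) = 0
Solving this homogeneous linear system for the smallest-integer solution (first nonzero entry positive) gives (2, 1, 1, 2).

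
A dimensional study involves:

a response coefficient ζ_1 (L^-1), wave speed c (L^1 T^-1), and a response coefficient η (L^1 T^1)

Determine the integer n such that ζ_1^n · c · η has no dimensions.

Balance the L exponent: (-1)·n from ζ_1, plus (1) + (1) = 2 from the rest, must sum to zero.
−n + 2 = 0, so n = 2.

2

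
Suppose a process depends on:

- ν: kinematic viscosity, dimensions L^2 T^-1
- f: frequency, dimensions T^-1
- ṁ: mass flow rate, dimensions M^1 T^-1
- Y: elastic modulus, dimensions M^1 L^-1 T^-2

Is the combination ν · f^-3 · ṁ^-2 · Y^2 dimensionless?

yes

Sum the exponent of each base dimension across the product:
  M: [ν]_M − 3·[f]_M − 2·[ṁ]_M + 2·[Y]_M = (0) − 3·(0) − 2·(1) + 2·(1) = 0
  L: [ν]_L − 3·[f]_L − 2·[ṁ]_L + 2·[Y]_L = (2) − 3·(0) − 2·(0) + 2·(-1) = 0
  T: [ν]_T − 3·[f]_T − 2·[ṁ]_T + 2·[Y]_T = (-1) − 3·(-1) − 2·(-1) + 2·(-2) = 0
All base exponents vanish — dimensionless.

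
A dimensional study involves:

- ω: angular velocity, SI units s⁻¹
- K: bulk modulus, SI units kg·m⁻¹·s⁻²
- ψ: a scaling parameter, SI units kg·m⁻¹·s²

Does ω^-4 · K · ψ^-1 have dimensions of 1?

yes

Sum the exponent of each base dimension across the product:
  M: −4·[ω]_M + [K]_M − [ψ]_M = −4·(0) + (1) − (1) = 0
  L: −4·[ω]_L + [K]_L − [ψ]_L = −4·(0) + (-1) − (-1) = 0
  T: −4·[ω]_T + [K]_T − [ψ]_T = −4·(-1) + (-2) − (2) = 0
All base exponents vanish — dimensionless.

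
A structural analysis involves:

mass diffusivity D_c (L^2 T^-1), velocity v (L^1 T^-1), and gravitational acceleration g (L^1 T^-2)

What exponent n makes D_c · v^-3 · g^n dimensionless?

Balance the L exponent: (1)·n from g, plus (2) − 3·(1) = -1 from the rest, must sum to zero.
n − 1 = 0, so n = 1.

1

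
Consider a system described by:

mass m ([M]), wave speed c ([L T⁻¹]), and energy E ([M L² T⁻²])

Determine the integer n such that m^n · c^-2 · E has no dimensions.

-1

Balance the M exponent: (1)·n from m, plus −2·(0) + (1) = 1 from the rest, must sum to zero.
n + 1 = 0, so n = -1.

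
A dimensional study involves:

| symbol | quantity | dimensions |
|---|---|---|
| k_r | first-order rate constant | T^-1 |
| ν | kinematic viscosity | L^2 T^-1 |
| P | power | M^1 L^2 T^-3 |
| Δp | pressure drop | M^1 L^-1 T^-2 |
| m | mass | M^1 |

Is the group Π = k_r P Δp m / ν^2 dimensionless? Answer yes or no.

no

Sum the exponent of each base dimension across the product:
  M: [k_r]_M − 2·[ν]_M + [P]_M + [Δp]_M + [m]_M = (0) − 2·(0) + (1) + (1) + (1) = 3
  L: [k_r]_L − 2·[ν]_L + [P]_L + [Δp]_L + [m]_L = (0) − 2·(2) + (2) + (-1) + (0) = -3
  T: [k_r]_T − 2·[ν]_T + [P]_T + [Δp]_T + [m]_T = (-1) − 2·(-1) + (-3) + (-2) + (0) = -4
Net dimensions [M³ L⁻³ T⁻⁴] ≠ [1] — not dimensionless.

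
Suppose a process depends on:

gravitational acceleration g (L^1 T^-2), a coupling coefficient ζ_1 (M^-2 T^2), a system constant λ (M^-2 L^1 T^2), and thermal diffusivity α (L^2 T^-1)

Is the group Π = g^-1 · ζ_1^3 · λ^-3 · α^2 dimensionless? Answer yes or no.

yes

Sum the exponent of each base dimension across the product:
  M: −[g]_M + 3·[ζ_1]_M − 3·[λ]_M + 2·[α]_M = −(0) + 3·(-2) − 3·(-2) + 2·(0) = 0
  L: −[g]_L + 3·[ζ_1]_L − 3·[λ]_L + 2·[α]_L = −(1) + 3·(0) − 3·(1) + 2·(2) = 0
  T: −[g]_T + 3·[ζ_1]_T − 3·[λ]_T + 2·[α]_T = −(-2) + 3·(2) − 3·(2) + 2·(-1) = 0
All base exponents vanish — dimensionless.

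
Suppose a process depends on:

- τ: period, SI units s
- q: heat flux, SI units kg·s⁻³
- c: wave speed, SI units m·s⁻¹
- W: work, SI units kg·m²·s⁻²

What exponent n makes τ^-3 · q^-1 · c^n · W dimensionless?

-2

Balance the L exponent: (1)·n from c, plus −3·(0) − (0) + (2) = 2 from the rest, must sum to zero.
n + 2 = 0, so n = -2.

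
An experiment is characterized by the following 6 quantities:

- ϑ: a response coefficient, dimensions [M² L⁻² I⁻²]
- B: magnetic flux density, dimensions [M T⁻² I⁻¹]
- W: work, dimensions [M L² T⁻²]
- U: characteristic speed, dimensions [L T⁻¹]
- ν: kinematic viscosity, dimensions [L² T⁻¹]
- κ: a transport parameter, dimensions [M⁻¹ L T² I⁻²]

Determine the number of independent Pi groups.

There are 6 variables and 4 base dimensions (M, L, T, I).
The dimension matrix has rank 4.
Independent dimensionless groups: 6 − 4 = 2.

2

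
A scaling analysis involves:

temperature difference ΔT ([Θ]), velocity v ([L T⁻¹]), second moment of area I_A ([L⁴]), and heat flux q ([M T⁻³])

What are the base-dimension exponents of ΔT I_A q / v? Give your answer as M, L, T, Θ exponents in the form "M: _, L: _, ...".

Collect each base-dimension exponent across the product:
  M: (0) − (0) + (0) + (1) = 1
  L: (0) − (1) + (4) + (0) = 3
  T: (0) − (-1) + (0) + (-3) = -2
  Θ: (1) − (0) + (0) + (0) = 1
So the dimensions are [M L³ T⁻² Θ].

M: 1, L: 3, T: -2, Θ: 1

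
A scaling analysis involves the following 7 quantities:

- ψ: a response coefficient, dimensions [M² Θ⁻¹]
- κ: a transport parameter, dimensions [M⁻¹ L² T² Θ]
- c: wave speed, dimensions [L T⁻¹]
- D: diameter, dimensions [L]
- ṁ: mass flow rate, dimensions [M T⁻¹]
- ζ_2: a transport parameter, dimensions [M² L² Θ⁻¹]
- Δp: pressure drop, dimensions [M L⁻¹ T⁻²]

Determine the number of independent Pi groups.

There are 7 variables and 4 base dimensions (M, L, T, Θ).
The dimension matrix has rank 4.
Independent dimensionless groups: 7 − 4 = 3.

3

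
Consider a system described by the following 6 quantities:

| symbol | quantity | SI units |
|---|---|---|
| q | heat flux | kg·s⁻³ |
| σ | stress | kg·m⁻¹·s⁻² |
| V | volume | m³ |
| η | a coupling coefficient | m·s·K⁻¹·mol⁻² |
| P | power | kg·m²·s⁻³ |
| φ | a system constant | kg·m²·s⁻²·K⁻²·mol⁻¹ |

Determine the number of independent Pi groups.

There are 6 variables and 5 base dimensions (M, L, T, Θ, N).
The dimension matrix has rank 5.
Independent dimensionless groups: 6 − 5 = 1.

1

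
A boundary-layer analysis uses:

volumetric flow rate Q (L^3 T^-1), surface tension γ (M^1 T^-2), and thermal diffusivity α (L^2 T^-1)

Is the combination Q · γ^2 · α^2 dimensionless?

no

Sum the exponent of each base dimension across the product:
  M: [Q]_M + 2·[γ]_M + 2·[α]_M = (0) + 2·(1) + 2·(0) = 2
  L: [Q]_L + 2·[γ]_L + 2·[α]_L = (3) + 2·(0) + 2·(2) = 7
  T: [Q]_T + 2·[γ]_T + 2·[α]_T = (-1) + 2·(-2) + 2·(-1) = -7
Net dimensions [M² L⁷ T⁻⁷] ≠ [1] — not dimensionless.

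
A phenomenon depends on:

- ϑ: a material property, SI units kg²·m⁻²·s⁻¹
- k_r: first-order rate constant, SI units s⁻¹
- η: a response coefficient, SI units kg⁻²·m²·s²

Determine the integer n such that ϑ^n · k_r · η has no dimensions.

1

Balance the M exponent: (2)·n from ϑ, plus (0) + (-2) = -2 from the rest, must sum to zero.
2n − 2 = 0, so n = 1.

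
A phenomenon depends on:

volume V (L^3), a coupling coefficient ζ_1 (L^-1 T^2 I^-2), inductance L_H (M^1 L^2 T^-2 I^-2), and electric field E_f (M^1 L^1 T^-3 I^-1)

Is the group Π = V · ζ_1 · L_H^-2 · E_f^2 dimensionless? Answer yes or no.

Sum the exponent of each base dimension across the product:
  M: [V]_M + [ζ_1]_M − 2·[L_H]_M + 2·[E_f]_M = (0) + (0) − 2·(1) + 2·(1) = 0
  L: [V]_L + [ζ_1]_L − 2·[L_H]_L + 2·[E_f]_L = (3) + (-1) − 2·(2) + 2·(1) = 0
  T: [V]_T + [ζ_1]_T − 2·[L_H]_T + 2·[E_f]_T = (0) + (2) − 2·(-2) + 2·(-3) = 0
  I: [V]_I + [ζ_1]_I − 2·[L_H]_I + 2·[E_f]_I = (0) + (-2) − 2·(-2) + 2·(-1) = 0
All base exponents vanish — dimensionless.

yes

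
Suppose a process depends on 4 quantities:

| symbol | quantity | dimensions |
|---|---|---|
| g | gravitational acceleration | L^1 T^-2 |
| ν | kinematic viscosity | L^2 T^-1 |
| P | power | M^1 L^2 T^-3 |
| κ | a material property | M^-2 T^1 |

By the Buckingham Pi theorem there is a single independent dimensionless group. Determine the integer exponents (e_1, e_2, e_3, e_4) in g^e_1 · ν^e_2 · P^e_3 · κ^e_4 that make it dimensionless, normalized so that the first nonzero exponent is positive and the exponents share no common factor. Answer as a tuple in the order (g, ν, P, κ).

M: e_1·(0) + e_2·(0) + e_3·(1) + e_4·(-2) = 0
L: e_1·(1) + e_2·(2) + e_3·(2) + e_4·(0) = 0
T: e_1·(-2) + e_2·(-1) + e_3·(-3) + e_4·(1) = 0
Solving this homogeneous linear system for the smallest-integer solution (first nonzero entry positive) gives (2, 1, -2, -1).

(2, 1, -2, -1)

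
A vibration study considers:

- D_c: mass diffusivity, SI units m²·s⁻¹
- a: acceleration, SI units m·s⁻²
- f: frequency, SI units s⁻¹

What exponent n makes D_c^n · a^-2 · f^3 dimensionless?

1

Balance the L exponent: (2)·n from D_c, plus −2·(1) + 3·(0) = -2 from the rest, must sum to zero.
2n − 2 = 0, so n = 1.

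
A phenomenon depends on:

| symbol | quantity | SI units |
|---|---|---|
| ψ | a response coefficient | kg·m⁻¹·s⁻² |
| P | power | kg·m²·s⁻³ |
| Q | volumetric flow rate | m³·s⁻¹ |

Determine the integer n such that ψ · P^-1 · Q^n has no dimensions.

Balance the L exponent: (3)·n from Q, plus (-1) − (2) = -3 from the rest, must sum to zero.
3n − 3 = 0, so n = 1.

1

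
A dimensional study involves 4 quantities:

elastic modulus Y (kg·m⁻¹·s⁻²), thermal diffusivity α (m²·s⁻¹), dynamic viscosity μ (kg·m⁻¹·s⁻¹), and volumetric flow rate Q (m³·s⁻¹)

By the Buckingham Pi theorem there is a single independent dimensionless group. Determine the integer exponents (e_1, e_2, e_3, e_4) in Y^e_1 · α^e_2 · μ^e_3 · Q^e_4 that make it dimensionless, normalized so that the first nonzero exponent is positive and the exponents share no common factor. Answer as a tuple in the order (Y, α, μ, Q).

M: e_1·(1) + e_2·(0) + e_3·(1) + e_4·(0) = 0
L: e_1·(-1) + e_2·(2) + e_3·(-1) + e_4·(3) = 0
T: e_1·(-2) + e_2·(-1) + e_3·(-1) + e_4·(-1) = 0
Solving this homogeneous linear system for the smallest-integer solution (first nonzero entry positive) gives (1, -3, -1, 2).

(1, -3, -1, 2)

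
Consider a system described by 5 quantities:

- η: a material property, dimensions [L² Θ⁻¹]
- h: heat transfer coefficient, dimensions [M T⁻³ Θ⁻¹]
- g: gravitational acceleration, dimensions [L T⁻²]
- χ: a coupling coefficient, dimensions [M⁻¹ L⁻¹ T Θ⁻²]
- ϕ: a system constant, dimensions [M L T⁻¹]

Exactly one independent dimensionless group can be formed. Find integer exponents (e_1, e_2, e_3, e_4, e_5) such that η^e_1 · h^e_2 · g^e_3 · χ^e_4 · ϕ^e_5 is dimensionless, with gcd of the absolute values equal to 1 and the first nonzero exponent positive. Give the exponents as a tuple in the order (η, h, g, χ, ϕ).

(1, 1, -1, -1, -2)

M: e_1·(0) + e_2·(1) + e_3·(0) + e_4·(-1) + e_5·(1) = 0
L: e_1·(2) + e_2·(0) + e_3·(1) + e_4·(-1) + e_5·(1) = 0
T: e_1·(0) + e_2·(-3) + e_3·(-2) + e_4·(1) + e_5·(-1) = 0
Θ: e_1·(-1) + e_2·(-1) + e_3·(0) + e_4·(-2) + e_5·(0) = 0
Solving this homogeneous linear system for the smallest-integer solution (first nonzero entry positive) gives (1, 1, -1, -1, -2).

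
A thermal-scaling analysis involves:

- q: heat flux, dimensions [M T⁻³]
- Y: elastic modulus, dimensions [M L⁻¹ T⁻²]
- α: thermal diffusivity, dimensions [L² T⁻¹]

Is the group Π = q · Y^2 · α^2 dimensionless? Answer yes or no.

Sum the exponent of each base dimension across the product:
  M: [q]_M + 2·[Y]_M + 2·[α]_M = (1) + 2·(1) + 2·(0) = 3
  L: [q]_L + 2·[Y]_L + 2·[α]_L = (0) + 2·(-1) + 2·(2) = 2
  T: [q]_T + 2·[Y]_T + 2·[α]_T = (-3) + 2·(-2) + 2·(-1) = -9
Net dimensions [M³ L² T⁻⁹] ≠ [1] — not dimensionless.

no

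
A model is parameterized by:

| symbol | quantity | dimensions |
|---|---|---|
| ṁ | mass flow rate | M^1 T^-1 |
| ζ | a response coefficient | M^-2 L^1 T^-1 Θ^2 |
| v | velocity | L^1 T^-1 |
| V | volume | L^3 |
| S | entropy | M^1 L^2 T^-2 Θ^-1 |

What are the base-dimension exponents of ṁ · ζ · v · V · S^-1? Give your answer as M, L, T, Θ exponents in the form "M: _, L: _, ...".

Collect each base-dimension exponent across the product:
  M: (1) + (-2) + (0) + (0) − (1) = -2
  L: (0) + (1) + (1) + (3) − (2) = 3
  T: (-1) + (-1) + (-1) + (0) − (-2) = -1
  Θ: (0) + (2) + (0) + (0) − (-1) = 3
So the dimensions are [M⁻² L³ T⁻¹ Θ³].

M: -2, L: 3, T: -1, Θ: 3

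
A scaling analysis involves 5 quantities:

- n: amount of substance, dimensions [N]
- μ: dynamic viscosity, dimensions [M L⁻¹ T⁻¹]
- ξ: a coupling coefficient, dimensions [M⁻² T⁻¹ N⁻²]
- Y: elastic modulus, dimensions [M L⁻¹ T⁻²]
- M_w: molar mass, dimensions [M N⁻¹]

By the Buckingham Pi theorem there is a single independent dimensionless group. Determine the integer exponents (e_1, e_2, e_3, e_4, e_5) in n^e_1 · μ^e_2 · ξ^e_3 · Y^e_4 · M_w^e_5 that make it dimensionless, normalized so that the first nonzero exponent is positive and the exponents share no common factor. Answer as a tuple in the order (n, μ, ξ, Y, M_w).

M: e_1·(0) + e_2·(1) + e_3·(-2) + e_4·(1) + e_5·(1) = 0
L: e_1·(0) + e_2·(-1) + e_3·(0) + e_4·(-1) + e_5·(0) = 0
T: e_1·(0) + e_2·(-1) + e_3·(-1) + e_4·(-2) + e_5·(0) = 0
N: e_1·(1) + e_2·(0) + e_3·(-2) + e_4·(0) + e_5·(-1) = 0
Solving this homogeneous linear system for the smallest-integer solution (first nonzero entry positive) gives (4, 1, 1, -1, 2).

(4, 1, 1, -1, 2)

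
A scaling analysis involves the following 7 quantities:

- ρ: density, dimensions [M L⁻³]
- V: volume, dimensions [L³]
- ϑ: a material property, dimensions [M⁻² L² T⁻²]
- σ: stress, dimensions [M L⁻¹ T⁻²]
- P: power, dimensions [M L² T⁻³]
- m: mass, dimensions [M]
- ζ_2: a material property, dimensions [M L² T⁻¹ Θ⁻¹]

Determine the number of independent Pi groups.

There are 7 variables and 4 base dimensions (M, L, T, Θ).
The dimension matrix has rank 4.
Independent dimensionless groups: 7 − 4 = 3.

3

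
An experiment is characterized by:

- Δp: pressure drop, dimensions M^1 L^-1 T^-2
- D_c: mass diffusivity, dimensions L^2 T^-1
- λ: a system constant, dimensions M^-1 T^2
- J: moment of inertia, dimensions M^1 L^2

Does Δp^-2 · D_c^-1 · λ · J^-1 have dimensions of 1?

no

Sum the exponent of each base dimension across the product:
  M: −2·[Δp]_M − [D_c]_M + [λ]_M − [J]_M = −2·(1) − (0) + (-1) − (1) = -4
  L: −2·[Δp]_L − [D_c]_L + [λ]_L − [J]_L = −2·(-1) − (2) + (0) − (2) = -2
  T: −2·[Δp]_T − [D_c]_T + [λ]_T − [J]_T = −2·(-2) − (-1) + (2) − (0) = 7
Net dimensions [M⁻⁴ L⁻² T⁷] ≠ [1] — not dimensionless.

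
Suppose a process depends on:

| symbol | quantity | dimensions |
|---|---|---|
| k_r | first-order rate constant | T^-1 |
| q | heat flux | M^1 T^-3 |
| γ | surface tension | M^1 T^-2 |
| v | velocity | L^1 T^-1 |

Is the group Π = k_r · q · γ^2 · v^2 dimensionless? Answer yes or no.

no

Sum the exponent of each base dimension across the product:
  M: [k_r]_M + [q]_M + 2·[γ]_M + 2·[v]_M = (0) + (1) + 2·(1) + 2·(0) = 3
  L: [k_r]_L + [q]_L + 2·[γ]_L + 2·[v]_L = (0) + (0) + 2·(0) + 2·(1) = 2
  T: [k_r]_T + [q]_T + 2·[γ]_T + 2·[v]_T = (-1) + (-3) + 2·(-2) + 2·(-1) = -10
Net dimensions [M³ L² T⁻¹⁰] ≠ [1] — not dimensionless.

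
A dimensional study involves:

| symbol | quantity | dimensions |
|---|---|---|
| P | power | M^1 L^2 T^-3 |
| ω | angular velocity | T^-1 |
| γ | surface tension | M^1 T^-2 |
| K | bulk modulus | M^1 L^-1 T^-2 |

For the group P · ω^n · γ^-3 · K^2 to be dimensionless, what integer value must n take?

-1

Balance the T exponent: (-1)·n from ω, plus (-3) − 3·(-2) + 2·(-2) = -1 from the rest, must sum to zero.
−n − 1 = 0, so n = -1.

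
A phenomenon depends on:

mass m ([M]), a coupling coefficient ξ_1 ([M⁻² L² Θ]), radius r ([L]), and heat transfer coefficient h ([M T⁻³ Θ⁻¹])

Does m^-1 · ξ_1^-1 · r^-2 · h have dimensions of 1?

Sum the exponent of each base dimension across the product:
  M: −[m]_M − [ξ_1]_M − 2·[r]_M + [h]_M = −(1) − (-2) − 2·(0) + (1) = 2
  L: −[m]_L − [ξ_1]_L − 2·[r]_L + [h]_L = −(0) − (2) − 2·(1) + (0) = -4
  T: −[m]_T − [ξ_1]_T − 2·[r]_T + [h]_T = −(0) − (0) − 2·(0) + (-3) = -3
  Θ: −[m]_Θ − [ξ_1]_Θ − 2·[r]_Θ + [h]_Θ = −(0) − (1) − 2·(0) + (-1) = -2
Net dimensions [M² L⁻⁴ T⁻³ Θ⁻²] ≠ [1] — not dimensionless.

no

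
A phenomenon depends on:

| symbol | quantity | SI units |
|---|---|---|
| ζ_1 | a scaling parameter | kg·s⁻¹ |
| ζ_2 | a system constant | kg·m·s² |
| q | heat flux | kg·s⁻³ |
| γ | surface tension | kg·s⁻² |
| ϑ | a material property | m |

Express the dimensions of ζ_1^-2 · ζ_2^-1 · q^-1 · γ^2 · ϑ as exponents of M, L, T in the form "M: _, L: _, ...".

Collect each base-dimension exponent across the product:
  M: −2·(1) − (1) − (1) + 2·(1) + (0) = -2
  L: −2·(0) − (1) − (0) + 2·(0) + (1) = 0
  T: −2·(-1) − (2) − (-3) + 2·(-2) + (0) = -1
So the dimensions are [M⁻² T⁻¹].

M: -2, L: 0, T: -1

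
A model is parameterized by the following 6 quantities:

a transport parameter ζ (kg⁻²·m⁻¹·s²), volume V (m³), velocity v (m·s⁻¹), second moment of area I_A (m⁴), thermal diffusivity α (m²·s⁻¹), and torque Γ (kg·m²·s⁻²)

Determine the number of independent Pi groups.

There are 6 variables and 3 base dimensions (M, L, T).
The dimension matrix has rank 3.
Independent dimensionless groups: 6 − 3 = 3.

3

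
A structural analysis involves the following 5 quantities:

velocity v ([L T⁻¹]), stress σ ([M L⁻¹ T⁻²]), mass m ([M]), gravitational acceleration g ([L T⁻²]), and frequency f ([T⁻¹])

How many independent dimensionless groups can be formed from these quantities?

2

There are 5 variables and 3 base dimensions (M, L, T).
The dimension matrix has rank 3.
Independent dimensionless groups: 5 − 3 = 2.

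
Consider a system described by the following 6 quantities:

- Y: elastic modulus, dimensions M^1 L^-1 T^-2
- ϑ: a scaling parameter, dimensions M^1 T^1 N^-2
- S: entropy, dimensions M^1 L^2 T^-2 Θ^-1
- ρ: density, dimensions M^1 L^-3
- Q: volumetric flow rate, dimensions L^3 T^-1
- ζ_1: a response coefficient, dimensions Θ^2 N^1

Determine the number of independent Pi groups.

1

There are 6 variables and 5 base dimensions (M, L, T, Θ, N).
The dimension matrix has rank 5.
Independent dimensionless groups: 6 − 5 = 1.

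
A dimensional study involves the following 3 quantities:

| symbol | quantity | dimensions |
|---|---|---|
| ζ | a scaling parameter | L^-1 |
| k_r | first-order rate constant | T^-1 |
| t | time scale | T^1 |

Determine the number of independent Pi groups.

1

There are 3 variables and 2 base dimensions (L, T).
The dimension matrix has rank 2.
Independent dimensionless groups: 3 − 2 = 1.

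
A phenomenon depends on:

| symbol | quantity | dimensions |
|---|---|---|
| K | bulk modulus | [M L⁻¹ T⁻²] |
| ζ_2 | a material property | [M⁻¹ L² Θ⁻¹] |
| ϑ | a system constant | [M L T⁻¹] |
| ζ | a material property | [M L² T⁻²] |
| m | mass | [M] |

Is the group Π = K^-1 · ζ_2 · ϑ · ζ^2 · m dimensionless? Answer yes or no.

Sum the exponent of each base dimension across the product:
  M: −[K]_M + [ζ_2]_M + [ϑ]_M + 2·[ζ]_M + [m]_M = −(1) + (-1) + (1) + 2·(1) + (1) = 2
  L: −[K]_L + [ζ_2]_L + [ϑ]_L + 2·[ζ]_L + [m]_L = −(-1) + (2) + (1) + 2·(2) + (0) = 8
  T: −[K]_T + [ζ_2]_T + [ϑ]_T + 2·[ζ]_T + [m]_T = −(-2) + (0) + (-1) + 2·(-2) + (0) = -3
  Θ: −[K]_Θ + [ζ_2]_Θ + [ϑ]_Θ + 2·[ζ]_Θ + [m]_Θ = −(0) + (-1) + (0) + 2·(0) + (0) = -1
Net dimensions [M² L⁸ T⁻³ Θ⁻¹] ≠ [1] — not dimensionless.

no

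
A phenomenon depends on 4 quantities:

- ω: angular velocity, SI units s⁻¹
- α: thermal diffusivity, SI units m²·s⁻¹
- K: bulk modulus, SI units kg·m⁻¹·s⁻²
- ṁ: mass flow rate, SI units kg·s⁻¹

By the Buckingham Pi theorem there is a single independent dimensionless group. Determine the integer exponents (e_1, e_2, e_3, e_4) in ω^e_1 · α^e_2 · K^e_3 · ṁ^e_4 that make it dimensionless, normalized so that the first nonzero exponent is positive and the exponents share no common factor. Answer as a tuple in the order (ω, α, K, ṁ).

M: e_1·(0) + e_2·(0) + e_3·(1) + e_4·(1) = 0
L: e_1·(0) + e_2·(2) + e_3·(-1) + e_4·(0) = 0
T: e_1·(-1) + e_2·(-1) + e_3·(-2) + e_4·(-1) = 0
Solving this homogeneous linear system for the smallest-integer solution (first nonzero entry positive) gives (3, -1, -2, 2).

(3, -1, -2, 2)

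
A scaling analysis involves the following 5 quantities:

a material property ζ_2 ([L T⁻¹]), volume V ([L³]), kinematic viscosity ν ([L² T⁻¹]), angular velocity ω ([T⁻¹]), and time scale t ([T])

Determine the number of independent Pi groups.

3

There are 5 variables and 2 base dimensions (L, T).
The dimension matrix has rank 2.
Independent dimensionless groups: 5 − 2 = 3.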